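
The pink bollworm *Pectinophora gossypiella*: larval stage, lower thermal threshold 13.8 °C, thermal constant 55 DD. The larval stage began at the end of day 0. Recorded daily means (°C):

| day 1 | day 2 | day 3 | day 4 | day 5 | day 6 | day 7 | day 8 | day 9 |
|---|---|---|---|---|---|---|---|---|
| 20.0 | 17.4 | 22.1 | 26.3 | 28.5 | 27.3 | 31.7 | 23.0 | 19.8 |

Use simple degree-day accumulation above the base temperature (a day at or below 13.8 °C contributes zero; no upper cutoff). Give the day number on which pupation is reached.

day 6

Daily DD above 13.8 °C: 6.2, 3.6, 8.3, 12.5, 14.7, 13.5, 17.9, 9.2, 6.0.
Cumulative: 6.2, 9.8, 18.1, 30.6, 45.3, 58.8, 76.7, 85.9, 91.9.
The total first reaches 55 DD on day 6.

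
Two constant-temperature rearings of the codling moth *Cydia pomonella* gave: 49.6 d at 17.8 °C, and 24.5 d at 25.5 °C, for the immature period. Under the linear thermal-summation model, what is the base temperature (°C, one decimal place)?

10.3 °C

Linear rate model ⇒ the product D·(T − T_b) is constant across temperatures.
49.6·(17.8 − T_b) = 24.5·(25.5 − T_b)
T_b = (49.6·17.8 − 24.5·25.5) / (49.6 − 24.5) = 258.13 / 25.1 = 10.284 °C ≈ 10.3 °C.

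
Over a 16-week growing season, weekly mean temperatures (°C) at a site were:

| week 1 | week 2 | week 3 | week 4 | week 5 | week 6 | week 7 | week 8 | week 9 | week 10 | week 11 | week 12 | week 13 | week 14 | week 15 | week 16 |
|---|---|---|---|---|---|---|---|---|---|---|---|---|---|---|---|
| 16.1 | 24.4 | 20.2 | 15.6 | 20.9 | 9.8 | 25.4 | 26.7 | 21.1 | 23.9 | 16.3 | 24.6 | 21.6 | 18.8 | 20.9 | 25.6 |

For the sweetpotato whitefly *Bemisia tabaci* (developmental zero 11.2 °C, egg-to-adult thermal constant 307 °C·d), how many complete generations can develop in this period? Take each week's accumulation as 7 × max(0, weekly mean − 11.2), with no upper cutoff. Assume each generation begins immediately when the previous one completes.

3 generations

Weekly DD (7 × max(0, T̄ − 11.2)): 34.3, 92.4, 63.0, 30.8, 67.9, 0.0, 99.4, 108.5, 69.3, 88.9, 35.7, 93.8, 72.8, 53.2, 67.9, 100.8.
Season total = 1078.7 DD.
Complete generations = ⌊1078.7 / 307⌋ = 3.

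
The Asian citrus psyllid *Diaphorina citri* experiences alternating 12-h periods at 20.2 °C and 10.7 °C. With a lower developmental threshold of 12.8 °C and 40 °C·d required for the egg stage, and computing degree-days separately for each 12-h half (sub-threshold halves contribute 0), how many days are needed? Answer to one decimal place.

10.8 days

Day half: max(0, 20.2 − 12.8) × 0.5 = 7.4 × 0.5 = 3.70 DD.
Night half: max(0, 10.7 − 12.8) × 0.5 = 0.0 × 0.5 = 0.00 DD.
Per 24 h: 3.70 DD/day.
Duration = 40 / 3.70 = 10.811 ≈ 10.8 days.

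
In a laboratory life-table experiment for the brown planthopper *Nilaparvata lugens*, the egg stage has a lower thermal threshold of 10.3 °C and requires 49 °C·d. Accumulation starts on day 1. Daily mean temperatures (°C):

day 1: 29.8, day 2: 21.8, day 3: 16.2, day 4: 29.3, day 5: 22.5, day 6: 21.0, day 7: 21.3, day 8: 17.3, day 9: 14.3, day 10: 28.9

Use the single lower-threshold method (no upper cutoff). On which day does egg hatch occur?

Daily DD above 10.3 °C: 19.5, 11.5, 5.9, 19.0, 12.2, 10.7, 11.0, 7.0, 4.0, 18.6.
Cumulative: 19.5, 31.0, 36.9, 55.9, 68.1, 78.8, 89.8, 96.8, 100.8, 119.4.
The total first reaches 49 DD on day 4.

day 4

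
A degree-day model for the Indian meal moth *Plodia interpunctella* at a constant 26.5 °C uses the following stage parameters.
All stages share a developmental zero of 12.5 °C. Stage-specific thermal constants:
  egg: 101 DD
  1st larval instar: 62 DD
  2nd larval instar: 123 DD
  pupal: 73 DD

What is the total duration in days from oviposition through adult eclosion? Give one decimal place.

Daily accumulation at 26.5 °C = 26.5 − 12.5 = 14.0 DD/day.
Total K = 101 + 62 + 123 + 73 = 359 DD.
Total duration = 359 / 14.0 = 25.643 ≈ 25.6 days.

25.6 days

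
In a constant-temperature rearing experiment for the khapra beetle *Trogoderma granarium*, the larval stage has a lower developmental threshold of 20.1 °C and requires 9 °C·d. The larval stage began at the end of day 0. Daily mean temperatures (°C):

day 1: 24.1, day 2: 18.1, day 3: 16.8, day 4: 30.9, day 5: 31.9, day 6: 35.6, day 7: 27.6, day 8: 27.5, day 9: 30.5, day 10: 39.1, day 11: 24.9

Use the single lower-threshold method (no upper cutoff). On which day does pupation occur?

day 4

Daily DD above 20.1 °C: 4.0, 0.0, 0.0, 10.8, 11.8, 15.5, 7.5, 7.4, 10.4, 19.0, 4.8.
Cumulative: 4.0, 4.0, 4.0, 14.8, 26.6, 42.1, 49.6, 57.0, 67.4, 86.4, 91.2.
The total first reaches 9 DD on day 4.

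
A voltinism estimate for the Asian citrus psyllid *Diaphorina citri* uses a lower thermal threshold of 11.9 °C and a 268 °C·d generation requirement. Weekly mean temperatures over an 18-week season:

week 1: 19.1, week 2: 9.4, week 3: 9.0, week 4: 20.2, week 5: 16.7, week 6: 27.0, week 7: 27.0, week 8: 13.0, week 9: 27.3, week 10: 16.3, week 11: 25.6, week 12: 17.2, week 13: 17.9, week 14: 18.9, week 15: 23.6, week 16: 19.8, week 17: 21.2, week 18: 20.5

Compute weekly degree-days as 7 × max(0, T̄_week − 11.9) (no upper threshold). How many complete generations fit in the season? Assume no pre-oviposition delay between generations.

Weekly DD (7 × max(0, T̄ − 11.9)): 50.4, 0.0, 0.0, 58.1, 33.6, 105.7, 105.7, 7.7, 107.8, 30.8, 95.9, 37.1, 42.0, 49.0, 81.9, 55.3, 65.1, 60.2.
Season total = 986.3 DD.
Complete generations = ⌊986.3 / 268⌋ = 3.

3 generations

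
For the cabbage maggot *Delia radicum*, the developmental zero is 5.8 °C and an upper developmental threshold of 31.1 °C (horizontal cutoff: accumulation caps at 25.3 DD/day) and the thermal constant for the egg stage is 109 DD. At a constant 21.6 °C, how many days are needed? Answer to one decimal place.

Daily accumulation = 21.6 − 5.8 = 15.8 DD/day.
Duration = 109 / 15.8 = 6.899 ≈ 6.9 days.

6.9 days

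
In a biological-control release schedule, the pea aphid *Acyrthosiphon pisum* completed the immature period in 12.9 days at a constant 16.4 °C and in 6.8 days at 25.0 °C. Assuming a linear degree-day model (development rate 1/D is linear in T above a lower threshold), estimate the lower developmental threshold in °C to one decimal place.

Equal thermal constants: D₁(T₁ − T_b) = D₂(T₂ − T_b).
12.9·(16.4 − T_b) = 6.8·(25.0 − T_b)
T_b = (12.9·16.4 − 6.8·25.0) / (12.9 − 6.8) = 41.56 / 6.1 = 6.813 °C ≈ 6.8 °C.

6.8 °C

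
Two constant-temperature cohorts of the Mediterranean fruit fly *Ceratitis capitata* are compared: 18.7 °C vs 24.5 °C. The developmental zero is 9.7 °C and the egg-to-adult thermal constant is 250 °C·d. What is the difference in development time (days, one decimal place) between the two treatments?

10.9 days

At 18.7 °C: 250 / (18.7 − 9.7) = 250 / 9.0 = 27.778 d.
At 24.5 °C: 250 / (24.5 − 9.7) = 250 / 14.8 = 16.892 d.
Difference = |27.778 − 16.892| = 10.886 ≈ 10.9 days.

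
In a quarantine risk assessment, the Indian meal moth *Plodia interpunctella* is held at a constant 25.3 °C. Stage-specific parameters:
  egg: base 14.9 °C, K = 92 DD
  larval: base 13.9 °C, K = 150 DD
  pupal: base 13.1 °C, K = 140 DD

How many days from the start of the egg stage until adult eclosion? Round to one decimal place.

egg: 92 / (25.3 − 14.9) = 92 / 10.4 = 8.846 d.
larval: 150 / (25.3 − 13.9) = 150 / 11.4 = 13.158 d.
pupal: 140 / (25.3 − 13.1) = 140 / 12.2 = 11.475 d.
Sum = 33.479 ≈ 33.5 days.

33.5 days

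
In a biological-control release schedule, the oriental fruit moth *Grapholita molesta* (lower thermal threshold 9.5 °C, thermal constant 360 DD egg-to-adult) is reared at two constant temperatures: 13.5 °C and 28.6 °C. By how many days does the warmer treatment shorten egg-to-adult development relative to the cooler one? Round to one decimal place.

71.2 days

At 13.5 °C: 360 / (13.5 − 9.5) = 360 / 4.0 = 90.000 d.
At 28.6 °C: 360 / (28.6 − 9.5) = 360 / 19.1 = 18.848 d.
Difference = |90.000 − 18.848| = 71.152 ≈ 71.2 days.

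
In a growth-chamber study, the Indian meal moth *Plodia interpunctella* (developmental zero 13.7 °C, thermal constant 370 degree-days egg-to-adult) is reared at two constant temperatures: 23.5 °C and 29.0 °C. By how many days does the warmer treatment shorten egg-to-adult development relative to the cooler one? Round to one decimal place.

13.6 days

At 23.5 °C: 370 / (23.5 − 13.7) = 370 / 9.8 = 37.755 d.
At 29.0 °C: 370 / (29.0 − 13.7) = 370 / 15.3 = 24.183 d.
Difference = |37.755 − 24.183| = 13.572 ≈ 13.6 days.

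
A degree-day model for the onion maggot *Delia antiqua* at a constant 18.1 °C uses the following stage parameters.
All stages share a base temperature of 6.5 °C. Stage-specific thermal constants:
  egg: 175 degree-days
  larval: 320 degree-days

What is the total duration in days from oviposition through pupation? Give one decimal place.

Daily accumulation at 18.1 °C = 18.1 − 6.5 = 11.6 DD/day.
Total K = 175 + 320 = 495 DD.
Total duration = 495 / 11.6 = 42.672 ≈ 42.7 days.

42.7 days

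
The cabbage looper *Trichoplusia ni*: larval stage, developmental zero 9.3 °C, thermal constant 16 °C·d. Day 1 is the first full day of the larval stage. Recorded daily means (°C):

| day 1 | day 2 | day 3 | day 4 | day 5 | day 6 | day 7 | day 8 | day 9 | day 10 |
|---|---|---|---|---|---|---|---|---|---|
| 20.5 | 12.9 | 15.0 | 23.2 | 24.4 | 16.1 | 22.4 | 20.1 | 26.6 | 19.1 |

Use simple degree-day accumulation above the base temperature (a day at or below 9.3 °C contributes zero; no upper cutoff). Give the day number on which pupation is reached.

day 3

Daily DD above 9.3 °C: 11.2, 3.6, 5.7, 13.9, 15.1, 6.8, 13.1, 10.8, 17.3, 9.8.
Cumulative: 11.2, 14.8, 20.5, 34.4, 49.5, 56.3, 69.4, 80.2, 97.5, 107.3.
The total first reaches 16 DD on day 3.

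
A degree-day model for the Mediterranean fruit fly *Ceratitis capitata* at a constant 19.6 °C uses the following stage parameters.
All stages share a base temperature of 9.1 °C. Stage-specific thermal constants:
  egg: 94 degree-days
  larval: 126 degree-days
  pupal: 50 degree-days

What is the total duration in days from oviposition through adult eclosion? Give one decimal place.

Daily accumulation at 19.6 °C = 19.6 − 9.1 = 10.5 DD/day.
Total K = 94 + 126 + 50 = 270 DD.
Total duration = 270 / 10.5 = 25.714 ≈ 25.7 days.

25.7 days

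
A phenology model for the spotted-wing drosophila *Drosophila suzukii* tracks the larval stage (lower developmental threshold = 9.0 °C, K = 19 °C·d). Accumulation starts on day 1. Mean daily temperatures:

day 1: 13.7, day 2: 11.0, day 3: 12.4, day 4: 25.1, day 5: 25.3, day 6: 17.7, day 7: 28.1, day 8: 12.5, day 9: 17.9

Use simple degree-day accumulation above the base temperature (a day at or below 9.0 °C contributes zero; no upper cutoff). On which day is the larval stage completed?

Daily DD above 9.0 °C: 4.7, 2.0, 3.4, 16.1, 16.3, 8.7, 19.1, 3.5, 8.9.
Cumulative: 4.7, 6.7, 10.1, 26.2, 42.5, 51.2, 70.3, 73.8, 82.7.
The total first reaches 19 DD on day 4.

day 4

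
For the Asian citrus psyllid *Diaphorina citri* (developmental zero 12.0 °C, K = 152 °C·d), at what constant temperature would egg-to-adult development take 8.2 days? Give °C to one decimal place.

30.5 °C

Required daily accumulation = 152 / 8.2 = 18.537 DD/day.
T = T_base + 18.537 = 12.0 + 18.537 = 30.537 ≈ 30.5 °C.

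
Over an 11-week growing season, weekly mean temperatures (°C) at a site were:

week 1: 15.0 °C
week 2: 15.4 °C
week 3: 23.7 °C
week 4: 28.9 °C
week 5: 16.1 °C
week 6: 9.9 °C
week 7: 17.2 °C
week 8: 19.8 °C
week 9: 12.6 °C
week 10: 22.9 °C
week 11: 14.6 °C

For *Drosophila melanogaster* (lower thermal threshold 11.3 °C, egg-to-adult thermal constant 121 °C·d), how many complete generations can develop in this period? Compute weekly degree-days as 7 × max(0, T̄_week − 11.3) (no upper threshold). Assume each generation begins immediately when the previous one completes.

4 generations

Weekly DD (7 × max(0, T̄ − 11.3)): 25.9, 28.7, 86.8, 123.2, 33.6, 0.0, 41.3, 59.5, 9.1, 81.2, 23.1.
Season total = 512.4 DD.
Complete generations = ⌊512.4 / 121⌋ = 4.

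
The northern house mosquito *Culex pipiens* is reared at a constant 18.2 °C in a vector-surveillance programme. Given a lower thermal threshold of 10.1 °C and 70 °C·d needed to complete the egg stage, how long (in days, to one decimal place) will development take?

8.6 days

Daily accumulation = 18.2 − 10.1 = 8.1 DD/day.
Duration = 70 / 8.1 = 8.642 ≈ 8.6 days.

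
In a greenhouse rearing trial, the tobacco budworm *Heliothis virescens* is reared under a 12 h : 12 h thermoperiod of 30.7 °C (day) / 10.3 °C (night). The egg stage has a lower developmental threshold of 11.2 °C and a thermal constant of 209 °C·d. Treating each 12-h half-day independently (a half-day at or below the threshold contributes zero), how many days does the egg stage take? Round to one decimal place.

21.4 days

Day half: max(0, 30.7 − 11.2) × 0.5 = 19.5 × 0.5 = 9.75 DD.
Night half: max(0, 10.3 − 11.2) × 0.5 = 0.0 × 0.5 = 0.00 DD.
Per 24 h: 9.75 DD/day.
Duration = 209 / 9.75 = 21.436 ≈ 21.4 days.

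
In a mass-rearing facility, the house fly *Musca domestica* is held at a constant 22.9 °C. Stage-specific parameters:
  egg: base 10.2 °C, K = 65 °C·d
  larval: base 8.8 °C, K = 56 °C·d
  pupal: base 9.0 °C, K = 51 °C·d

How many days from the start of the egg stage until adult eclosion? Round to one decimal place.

egg: 65 / (22.9 − 10.2) = 65 / 12.7 = 5.118 d.
larval: 56 / (22.9 − 8.8) = 56 / 14.1 = 3.972 d.
pupal: 51 / (22.9 − 9.0) = 51 / 13.9 = 3.669 d.
Sum = 12.759 ≈ 12.8 days.

12.8 days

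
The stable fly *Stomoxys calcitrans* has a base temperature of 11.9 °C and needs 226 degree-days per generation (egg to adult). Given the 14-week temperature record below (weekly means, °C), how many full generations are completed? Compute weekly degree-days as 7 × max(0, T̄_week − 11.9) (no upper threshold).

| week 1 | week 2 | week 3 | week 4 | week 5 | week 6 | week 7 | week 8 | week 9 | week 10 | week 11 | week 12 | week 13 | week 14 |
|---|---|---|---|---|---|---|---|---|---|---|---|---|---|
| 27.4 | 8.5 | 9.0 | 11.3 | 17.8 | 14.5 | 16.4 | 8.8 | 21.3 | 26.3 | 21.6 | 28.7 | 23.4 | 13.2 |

2 generations

Weekly DD (7 × max(0, T̄ − 11.9)): 108.5, 0.0, 0.0, 0.0, 41.3, 18.2, 31.5, 0.0, 65.8, 100.8, 67.9, 117.6, 80.5, 9.1.
Season total = 641.2 DD.
Complete generations = ⌊641.2 / 226⌋ = 2.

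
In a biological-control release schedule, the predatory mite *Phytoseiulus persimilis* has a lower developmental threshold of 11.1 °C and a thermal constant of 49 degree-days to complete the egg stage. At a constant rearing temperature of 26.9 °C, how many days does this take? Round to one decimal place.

3.1 days

Daily accumulation = 26.9 − 11.1 = 15.8 DD/day.
Duration = 49 / 15.8 = 3.101 ≈ 3.1 days.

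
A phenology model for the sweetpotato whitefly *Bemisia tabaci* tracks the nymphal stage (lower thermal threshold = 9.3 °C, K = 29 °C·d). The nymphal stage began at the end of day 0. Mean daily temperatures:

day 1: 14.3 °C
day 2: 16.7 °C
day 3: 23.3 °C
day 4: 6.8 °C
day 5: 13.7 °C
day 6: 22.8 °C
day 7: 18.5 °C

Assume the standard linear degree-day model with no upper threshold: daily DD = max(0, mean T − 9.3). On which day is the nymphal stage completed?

Daily DD above 9.3 °C: 5.0, 7.4, 14.0, 0.0, 4.4, 13.5, 9.2.
Cumulative: 5.0, 12.4, 26.4, 26.4, 30.8, 44.3, 53.5.
The total first reaches 29 DD on day 5.

day 5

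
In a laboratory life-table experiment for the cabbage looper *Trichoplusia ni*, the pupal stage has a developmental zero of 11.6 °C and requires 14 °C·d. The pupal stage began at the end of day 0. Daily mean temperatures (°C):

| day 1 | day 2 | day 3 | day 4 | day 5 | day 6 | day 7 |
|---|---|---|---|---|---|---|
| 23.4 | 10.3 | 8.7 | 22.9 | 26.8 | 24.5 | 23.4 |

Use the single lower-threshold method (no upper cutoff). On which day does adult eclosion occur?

Daily DD above 11.6 °C: 11.8, 0.0, 0.0, 11.3, 15.2, 12.9, 11.8.
Cumulative: 11.8, 11.8, 11.8, 23.1, 38.3, 51.2, 63.0.
The total first reaches 14 DD on day 4.

day 4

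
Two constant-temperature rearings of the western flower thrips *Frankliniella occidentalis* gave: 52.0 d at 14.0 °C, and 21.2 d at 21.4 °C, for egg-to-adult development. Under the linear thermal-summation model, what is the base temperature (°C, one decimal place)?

Linear rate model ⇒ the product D·(T − T_b) is constant across temperatures.
52.0·(14.0 − T_b) = 21.2·(21.4 − T_b)
T_b = (52.0·14.0 − 21.2·21.4) / (52.0 − 21.2) = 274.32 / 30.8 = 8.906 °C ≈ 8.9 °C.

8.9 °C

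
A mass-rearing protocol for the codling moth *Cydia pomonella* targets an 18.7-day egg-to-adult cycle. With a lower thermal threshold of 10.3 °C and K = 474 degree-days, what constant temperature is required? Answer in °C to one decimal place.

35.6 °C

Required daily accumulation = 474 / 18.7 = 25.348 DD/day.
T = T_base + 25.348 = 10.3 + 25.348 = 35.648 ≈ 35.6 °C.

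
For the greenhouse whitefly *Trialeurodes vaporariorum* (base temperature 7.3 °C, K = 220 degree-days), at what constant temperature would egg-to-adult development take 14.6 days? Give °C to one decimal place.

22.4 °C

Required daily accumulation = 220 / 14.6 = 15.068 DD/day.
T = T_base + 15.068 = 7.3 + 15.068 = 22.368 ≈ 22.4 °C.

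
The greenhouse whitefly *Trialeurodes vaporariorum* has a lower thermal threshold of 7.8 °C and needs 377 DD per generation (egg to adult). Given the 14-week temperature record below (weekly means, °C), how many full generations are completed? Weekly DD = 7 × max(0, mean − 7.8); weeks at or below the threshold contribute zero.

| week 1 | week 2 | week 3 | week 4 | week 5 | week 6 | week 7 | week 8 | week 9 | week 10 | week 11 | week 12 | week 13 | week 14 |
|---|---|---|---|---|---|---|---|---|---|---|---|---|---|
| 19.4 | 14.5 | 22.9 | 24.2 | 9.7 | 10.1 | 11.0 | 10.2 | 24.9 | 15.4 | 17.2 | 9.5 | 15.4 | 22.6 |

2 generations

Weekly DD (7 × max(0, T̄ − 7.8)): 81.2, 46.9, 105.7, 114.8, 13.3, 16.1, 22.4, 16.8, 119.7, 53.2, 65.8, 11.9, 53.2, 103.6.
Season total = 824.6 DD.
Complete generations = ⌊824.6 / 377⌋ = 2.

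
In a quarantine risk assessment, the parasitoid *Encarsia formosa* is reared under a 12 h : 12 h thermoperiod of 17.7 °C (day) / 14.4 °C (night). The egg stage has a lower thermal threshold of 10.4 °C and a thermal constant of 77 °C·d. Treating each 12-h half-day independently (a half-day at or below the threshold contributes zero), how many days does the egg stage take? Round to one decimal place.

13.6 days

Day half: max(0, 17.7 − 10.4) × 0.5 = 7.3 × 0.5 = 3.65 DD.
Night half: max(0, 14.4 − 10.4) × 0.5 = 4.0 × 0.5 = 2.00 DD.
Per 24 h: 5.65 DD/day.
Duration = 77 / 5.65 = 13.628 ≈ 13.6 days.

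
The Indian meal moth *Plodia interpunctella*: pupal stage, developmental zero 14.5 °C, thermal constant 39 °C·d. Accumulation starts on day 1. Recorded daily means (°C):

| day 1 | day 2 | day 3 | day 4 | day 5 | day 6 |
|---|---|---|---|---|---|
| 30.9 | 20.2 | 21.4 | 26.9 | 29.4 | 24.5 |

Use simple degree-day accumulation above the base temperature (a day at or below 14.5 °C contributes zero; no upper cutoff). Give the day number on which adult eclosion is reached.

Daily DD above 14.5 °C: 16.4, 5.7, 6.9, 12.4, 14.9, 10.0.
Cumulative: 16.4, 22.1, 29.0, 41.4, 56.3, 66.3.
The total first reaches 39 DD on day 4.

day 4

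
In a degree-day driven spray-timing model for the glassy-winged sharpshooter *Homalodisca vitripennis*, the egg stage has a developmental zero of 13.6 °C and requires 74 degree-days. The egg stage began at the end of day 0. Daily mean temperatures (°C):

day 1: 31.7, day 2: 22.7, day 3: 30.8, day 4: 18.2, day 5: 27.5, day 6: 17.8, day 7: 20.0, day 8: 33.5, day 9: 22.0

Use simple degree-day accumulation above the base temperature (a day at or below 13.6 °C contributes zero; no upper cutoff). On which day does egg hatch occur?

day 8

Daily DD above 13.6 °C: 18.1, 9.1, 17.2, 4.6, 13.9, 4.2, 6.4, 19.9, 8.4.
Cumulative: 18.1, 27.2, 44.4, 49.0, 62.9, 67.1, 73.5, 93.4, 101.8.
The total first reaches 74 DD on day 8.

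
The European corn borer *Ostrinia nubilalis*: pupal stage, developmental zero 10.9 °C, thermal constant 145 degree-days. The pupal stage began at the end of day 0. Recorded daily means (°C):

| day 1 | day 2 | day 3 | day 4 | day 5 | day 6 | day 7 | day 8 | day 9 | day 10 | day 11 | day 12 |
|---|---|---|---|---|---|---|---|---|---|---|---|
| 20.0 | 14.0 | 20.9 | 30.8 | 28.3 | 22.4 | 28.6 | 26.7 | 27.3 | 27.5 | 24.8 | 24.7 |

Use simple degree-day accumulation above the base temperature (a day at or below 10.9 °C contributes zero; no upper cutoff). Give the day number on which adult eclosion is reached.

Daily DD above 10.9 °C: 9.1, 3.1, 10.0, 19.9, 17.4, 11.5, 17.7, 15.8, 16.4, 16.6, 13.9, 13.8.
Cumulative: 9.1, 12.2, 22.2, 42.1, 59.5, 71.0, 88.7, 104.5, 120.9, 137.5, 151.4, 165.2.
The total first reaches 145 DD on day 11.

day 11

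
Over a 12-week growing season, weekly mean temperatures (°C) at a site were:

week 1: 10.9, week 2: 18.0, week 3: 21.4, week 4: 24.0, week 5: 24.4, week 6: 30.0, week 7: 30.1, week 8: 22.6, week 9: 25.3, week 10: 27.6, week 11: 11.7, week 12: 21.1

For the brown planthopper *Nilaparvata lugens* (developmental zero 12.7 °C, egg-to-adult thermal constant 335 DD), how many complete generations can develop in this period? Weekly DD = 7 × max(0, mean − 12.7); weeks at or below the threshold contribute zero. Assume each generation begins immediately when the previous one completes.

2 generations

Weekly DD (7 × max(0, T̄ − 12.7)): 0.0, 37.1, 60.9, 79.1, 81.9, 121.1, 121.8, 69.3, 88.2, 104.3, 0.0, 58.8.
Season total = 822.5 DD.
Complete generations = ⌊822.5 / 335⌋ = 2.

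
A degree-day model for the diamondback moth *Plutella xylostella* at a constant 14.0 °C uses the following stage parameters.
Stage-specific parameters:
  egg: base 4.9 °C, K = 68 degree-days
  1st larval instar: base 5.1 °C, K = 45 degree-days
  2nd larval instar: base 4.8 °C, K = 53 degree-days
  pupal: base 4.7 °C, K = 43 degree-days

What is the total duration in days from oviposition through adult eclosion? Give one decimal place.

22.9 days

egg: 68 / (14.0 − 4.9) = 68 / 9.1 = 7.473 d.
1st larval instar: 45 / (14.0 − 5.1) = 45 / 8.9 = 5.056 d.
2nd larval instar: 53 / (14.0 − 4.8) = 53 / 9.2 = 5.761 d.
pupal: 43 / (14.0 − 4.7) = 43 / 9.3 = 4.624 d.
Sum = 22.913 ≈ 22.9 days.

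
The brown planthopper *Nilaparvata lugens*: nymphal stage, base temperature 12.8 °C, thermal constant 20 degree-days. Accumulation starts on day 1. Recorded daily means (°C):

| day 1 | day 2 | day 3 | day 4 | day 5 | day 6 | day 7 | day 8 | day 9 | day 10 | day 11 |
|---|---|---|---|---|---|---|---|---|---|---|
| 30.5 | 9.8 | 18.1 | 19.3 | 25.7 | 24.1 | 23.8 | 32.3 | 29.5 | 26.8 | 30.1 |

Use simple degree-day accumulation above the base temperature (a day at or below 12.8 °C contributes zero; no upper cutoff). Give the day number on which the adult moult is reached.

day 3

Daily DD above 12.8 °C: 17.7, 0.0, 5.3, 6.5, 12.9, 11.3, 11.0, 19.5, 16.7, 14.0, 17.3.
Cumulative: 17.7, 17.7, 23.0, 29.5, 42.4, 53.7, 64.7, 84.2, 100.9, 114.9, 132.2.
The total first reaches 20 DD on day 3.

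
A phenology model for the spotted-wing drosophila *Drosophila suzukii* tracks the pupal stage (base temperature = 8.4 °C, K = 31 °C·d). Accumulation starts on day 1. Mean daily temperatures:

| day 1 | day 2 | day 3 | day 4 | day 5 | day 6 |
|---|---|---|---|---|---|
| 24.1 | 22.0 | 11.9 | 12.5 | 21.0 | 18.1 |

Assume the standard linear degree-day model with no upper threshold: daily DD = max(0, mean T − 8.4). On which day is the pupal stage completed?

Daily DD above 8.4 °C: 15.7, 13.6, 3.5, 4.1, 12.6, 9.7.
Cumulative: 15.7, 29.3, 32.8, 36.9, 49.5, 59.2.
The total first reaches 31 DD on day 3.

day 3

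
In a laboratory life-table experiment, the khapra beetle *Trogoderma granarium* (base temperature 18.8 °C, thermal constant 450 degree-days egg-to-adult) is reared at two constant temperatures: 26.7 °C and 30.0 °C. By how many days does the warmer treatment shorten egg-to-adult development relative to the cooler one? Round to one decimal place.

At 26.7 °C: 450 / (26.7 − 18.8) = 450 / 7.9 = 56.962 d.
At 30.0 °C: 450 / (30.0 − 18.8) = 450 / 11.2 = 40.179 d.
Difference = |56.962 − 40.179| = 16.783 ≈ 16.8 days.

16.8 days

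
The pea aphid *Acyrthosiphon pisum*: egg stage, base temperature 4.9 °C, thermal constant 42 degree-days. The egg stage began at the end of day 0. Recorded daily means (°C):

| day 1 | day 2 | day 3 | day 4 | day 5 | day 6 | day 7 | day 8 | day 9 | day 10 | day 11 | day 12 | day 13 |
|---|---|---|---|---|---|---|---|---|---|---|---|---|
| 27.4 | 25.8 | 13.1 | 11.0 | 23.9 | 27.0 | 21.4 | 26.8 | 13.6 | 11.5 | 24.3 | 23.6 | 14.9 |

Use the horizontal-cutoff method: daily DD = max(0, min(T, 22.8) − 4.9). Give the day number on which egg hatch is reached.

Daily DD above 4.9 °C (capped at 17.9): 17.9, 17.9, 8.2, 6.1, 17.9, 17.9, 16.5, 17.9, 8.7, 6.6, 17.9, 17.9, 10.0.
Cumulative: 17.9, 35.8, 44.0, 50.1, 68.0, 85.9, 102.4, 120.3, 129.0, 135.6, 153.5, 171.4, 181.4.
The total first reaches 42 DD on day 3.

day 3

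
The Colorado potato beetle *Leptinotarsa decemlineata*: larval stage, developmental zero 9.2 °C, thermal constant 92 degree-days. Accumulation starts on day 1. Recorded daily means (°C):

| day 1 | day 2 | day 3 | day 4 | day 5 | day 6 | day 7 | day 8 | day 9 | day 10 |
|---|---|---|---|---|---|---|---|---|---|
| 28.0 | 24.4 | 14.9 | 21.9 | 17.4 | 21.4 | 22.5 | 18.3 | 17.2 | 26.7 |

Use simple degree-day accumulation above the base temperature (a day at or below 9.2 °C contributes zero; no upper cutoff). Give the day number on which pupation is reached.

Daily DD above 9.2 °C: 18.8, 15.2, 5.7, 12.7, 8.2, 12.2, 13.3, 9.1, 8.0, 17.5.
Cumulative: 18.8, 34.0, 39.7, 52.4, 60.6, 72.8, 86.1, 95.2, 103.2, 120.7.
The total first reaches 92 DD on day 8.

day 8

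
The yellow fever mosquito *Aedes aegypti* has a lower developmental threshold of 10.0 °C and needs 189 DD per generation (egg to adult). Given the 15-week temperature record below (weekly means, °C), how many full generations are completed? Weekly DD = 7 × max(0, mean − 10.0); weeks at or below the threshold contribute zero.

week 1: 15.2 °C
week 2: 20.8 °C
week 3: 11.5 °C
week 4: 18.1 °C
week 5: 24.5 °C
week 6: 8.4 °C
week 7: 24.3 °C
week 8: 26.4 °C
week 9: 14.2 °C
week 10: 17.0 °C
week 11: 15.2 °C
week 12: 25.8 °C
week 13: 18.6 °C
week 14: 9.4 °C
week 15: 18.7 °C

4 generations

Weekly DD (7 × max(0, T̄ − 10.0)): 36.4, 75.6, 10.5, 56.7, 101.5, 0.0, 100.1, 114.8, 29.4, 49.0, 36.4, 110.6, 60.2, 0.0, 60.9.
Season total = 842.1 DD.
Complete generations = ⌊842.1 / 189⌋ = 4.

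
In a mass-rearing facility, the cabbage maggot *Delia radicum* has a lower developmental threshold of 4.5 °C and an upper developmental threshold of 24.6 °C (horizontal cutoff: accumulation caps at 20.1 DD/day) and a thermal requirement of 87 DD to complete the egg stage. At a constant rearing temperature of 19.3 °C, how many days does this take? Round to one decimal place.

5.9 days

Daily accumulation = 19.3 − 4.5 = 14.8 DD/day.
Duration = 87 / 14.8 = 5.878 ≈ 5.9 days.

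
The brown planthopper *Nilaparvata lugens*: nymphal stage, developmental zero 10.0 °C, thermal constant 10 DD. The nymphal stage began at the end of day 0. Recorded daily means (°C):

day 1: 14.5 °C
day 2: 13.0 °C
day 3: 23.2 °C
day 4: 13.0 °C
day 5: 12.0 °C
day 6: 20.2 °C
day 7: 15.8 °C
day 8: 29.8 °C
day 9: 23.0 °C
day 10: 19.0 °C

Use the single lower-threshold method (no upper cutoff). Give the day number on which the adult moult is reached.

day 3

Daily DD above 10.0 °C: 4.5, 3.0, 13.2, 3.0, 2.0, 10.2, 5.8, 19.8, 13.0, 9.0.
Cumulative: 4.5, 7.5, 20.7, 23.7, 25.7, 35.9, 41.7, 61.5, 74.5, 83.5.
The total first reaches 10 DD on day 3.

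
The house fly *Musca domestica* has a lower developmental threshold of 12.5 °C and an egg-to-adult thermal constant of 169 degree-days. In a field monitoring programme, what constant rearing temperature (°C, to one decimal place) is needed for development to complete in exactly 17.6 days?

22.1 °C

Required daily accumulation = 169 / 17.6 = 9.602 DD/day.
T = T_base + 9.602 = 12.5 + 9.602 = 22.102 ≈ 22.1 °C.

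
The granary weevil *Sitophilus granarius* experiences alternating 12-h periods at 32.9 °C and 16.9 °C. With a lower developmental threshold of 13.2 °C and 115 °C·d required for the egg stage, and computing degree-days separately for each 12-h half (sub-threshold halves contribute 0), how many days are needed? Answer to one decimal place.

9.8 days

Day half: max(0, 32.9 − 13.2) × 0.5 = 19.7 × 0.5 = 9.85 DD.
Night half: max(0, 16.9 − 13.2) × 0.5 = 3.7 × 0.5 = 1.85 DD.
Per 24 h: 11.70 DD/day.
Duration = 115 / 11.70 = 9.829 ≈ 9.8 days.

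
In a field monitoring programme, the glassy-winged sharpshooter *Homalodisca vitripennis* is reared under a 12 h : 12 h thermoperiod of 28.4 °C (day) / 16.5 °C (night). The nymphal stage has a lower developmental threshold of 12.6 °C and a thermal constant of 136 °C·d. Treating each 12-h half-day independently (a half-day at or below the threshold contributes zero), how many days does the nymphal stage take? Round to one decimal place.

Day half: max(0, 28.4 − 12.6) × 0.5 = 15.8 × 0.5 = 7.90 DD.
Night half: max(0, 16.5 − 12.6) × 0.5 = 3.9 × 0.5 = 1.95 DD.
Per 24 h: 9.85 DD/day.
Duration = 136 / 9.85 = 13.807 ≈ 13.8 days.

13.8 days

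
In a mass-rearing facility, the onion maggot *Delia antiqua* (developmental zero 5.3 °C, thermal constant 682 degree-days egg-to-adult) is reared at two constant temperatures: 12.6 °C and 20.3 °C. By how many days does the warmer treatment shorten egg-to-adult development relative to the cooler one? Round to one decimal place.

48.0 days

At 12.6 °C: 682 / (12.6 − 5.3) = 682 / 7.3 = 93.425 d.
At 20.3 °C: 682 / (20.3 − 5.3) = 682 / 15.0 = 45.467 d.
Difference = |93.425 − 45.467| = 47.958 ≈ 48.0 days.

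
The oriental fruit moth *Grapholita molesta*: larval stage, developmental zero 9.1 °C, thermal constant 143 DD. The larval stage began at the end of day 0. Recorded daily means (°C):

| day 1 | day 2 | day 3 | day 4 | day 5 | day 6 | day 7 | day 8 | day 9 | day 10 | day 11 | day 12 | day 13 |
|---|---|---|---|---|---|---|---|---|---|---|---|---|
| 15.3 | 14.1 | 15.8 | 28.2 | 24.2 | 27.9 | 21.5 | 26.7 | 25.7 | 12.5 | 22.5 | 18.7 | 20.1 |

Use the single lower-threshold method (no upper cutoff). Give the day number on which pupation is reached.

day 12

Daily DD above 9.1 °C: 6.2, 5.0, 6.7, 19.1, 15.1, 18.8, 12.4, 17.6, 16.6, 3.4, 13.4, 9.6, 11.0.
Cumulative: 6.2, 11.2, 17.9, 37.0, 52.1, 70.9, 83.3, 100.9, 117.5, 120.9, 134.3, 143.9, 154.9.
The total first reaches 143 DD on day 12.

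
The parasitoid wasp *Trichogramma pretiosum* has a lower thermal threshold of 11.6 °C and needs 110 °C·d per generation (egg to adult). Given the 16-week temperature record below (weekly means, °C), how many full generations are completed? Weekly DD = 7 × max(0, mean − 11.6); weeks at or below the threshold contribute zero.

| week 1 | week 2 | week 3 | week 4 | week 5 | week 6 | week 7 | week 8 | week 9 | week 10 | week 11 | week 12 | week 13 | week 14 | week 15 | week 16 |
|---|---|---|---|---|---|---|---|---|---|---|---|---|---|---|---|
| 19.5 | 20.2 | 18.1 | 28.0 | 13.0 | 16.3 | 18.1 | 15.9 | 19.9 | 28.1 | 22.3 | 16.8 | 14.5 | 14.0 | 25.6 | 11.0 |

Weekly DD (7 × max(0, T̄ − 11.6)): 55.3, 60.2, 45.5, 114.8, 9.8, 32.9, 45.5, 30.1, 58.1, 115.5, 74.9, 36.4, 20.3, 16.8, 98.0, 0.0.
Season total = 814.1 DD.
Complete generations = ⌊814.1 / 110⌋ = 7.

7 generations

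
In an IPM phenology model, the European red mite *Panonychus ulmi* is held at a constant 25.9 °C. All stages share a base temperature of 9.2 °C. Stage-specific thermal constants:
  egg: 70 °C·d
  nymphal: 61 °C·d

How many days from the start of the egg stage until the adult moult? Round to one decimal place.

Daily accumulation at 25.9 °C = 25.9 − 9.2 = 16.7 DD/day.
Total K = 70 + 61 = 131 DD.
Total duration = 131 / 16.7 = 7.844 ≈ 7.8 days.

7.8 days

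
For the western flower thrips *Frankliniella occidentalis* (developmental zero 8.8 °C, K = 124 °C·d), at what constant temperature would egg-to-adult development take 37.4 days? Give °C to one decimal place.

Required daily accumulation = 124 / 37.4 = 3.316 DD/day.
T = T_base + 3.316 = 8.8 + 3.316 = 12.116 ≈ 12.1 °C.

12.1 °C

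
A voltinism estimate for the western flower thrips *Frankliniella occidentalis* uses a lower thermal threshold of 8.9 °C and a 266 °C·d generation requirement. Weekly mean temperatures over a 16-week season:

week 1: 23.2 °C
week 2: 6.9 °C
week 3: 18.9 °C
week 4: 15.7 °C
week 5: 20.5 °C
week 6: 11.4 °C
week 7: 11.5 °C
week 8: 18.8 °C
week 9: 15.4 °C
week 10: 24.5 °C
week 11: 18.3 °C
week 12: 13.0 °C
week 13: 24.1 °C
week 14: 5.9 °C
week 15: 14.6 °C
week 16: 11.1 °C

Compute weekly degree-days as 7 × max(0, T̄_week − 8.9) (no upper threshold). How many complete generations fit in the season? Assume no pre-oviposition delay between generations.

Weekly DD (7 × max(0, T̄ − 8.9)): 100.1, 0.0, 70.0, 47.6, 81.2, 17.5, 18.2, 69.3, 45.5, 109.2, 65.8, 28.7, 106.4, 0.0, 39.9, 15.4.
Season total = 814.8 DD.
Complete generations = ⌊814.8 / 266⌋ = 3.

3 generations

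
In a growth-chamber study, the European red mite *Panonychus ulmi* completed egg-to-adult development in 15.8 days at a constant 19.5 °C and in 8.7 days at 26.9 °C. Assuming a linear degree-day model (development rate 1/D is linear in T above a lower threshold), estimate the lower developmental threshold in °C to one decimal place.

Linear rate model ⇒ the product D·(T − T_b) is constant across temperatures.
15.8·(19.5 − T_b) = 8.7·(26.9 − T_b)
T_b = (15.8·19.5 − 8.7·26.9) / (15.8 − 8.7) = 74.07 / 7.1 = 10.432 °C ≈ 10.4 °C.

10.4 °C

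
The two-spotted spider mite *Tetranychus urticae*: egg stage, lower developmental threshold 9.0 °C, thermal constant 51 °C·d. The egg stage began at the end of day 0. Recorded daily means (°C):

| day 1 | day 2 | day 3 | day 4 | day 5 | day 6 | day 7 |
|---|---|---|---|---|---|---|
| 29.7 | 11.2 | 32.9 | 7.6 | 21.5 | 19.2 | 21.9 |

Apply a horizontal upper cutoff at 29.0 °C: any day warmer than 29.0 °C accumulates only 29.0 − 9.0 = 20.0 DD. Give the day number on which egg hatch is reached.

Daily DD above 9.0 °C (capped at 20.0): 20.0, 2.2, 20.0, 0.0, 12.5, 10.2, 12.9.
Cumulative: 20.0, 22.2, 42.2, 42.2, 54.7, 64.9, 77.8.
The total first reaches 51 DD on day 5.

day 5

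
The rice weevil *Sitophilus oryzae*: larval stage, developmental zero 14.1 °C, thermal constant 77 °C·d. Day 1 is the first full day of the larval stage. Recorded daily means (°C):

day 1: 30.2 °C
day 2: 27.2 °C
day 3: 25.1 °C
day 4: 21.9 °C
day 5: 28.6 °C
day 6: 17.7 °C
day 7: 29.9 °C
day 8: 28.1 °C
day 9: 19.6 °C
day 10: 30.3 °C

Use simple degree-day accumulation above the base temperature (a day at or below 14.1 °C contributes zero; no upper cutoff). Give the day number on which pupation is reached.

day 7

Daily DD above 14.1 °C: 16.1, 13.1, 11.0, 7.8, 14.5, 3.6, 15.8, 14.0, 5.5, 16.2.
Cumulative: 16.1, 29.2, 40.2, 48.0, 62.5, 66.1, 81.9, 95.9, 101.4, 117.6.
The total first reaches 77 DD on day 7.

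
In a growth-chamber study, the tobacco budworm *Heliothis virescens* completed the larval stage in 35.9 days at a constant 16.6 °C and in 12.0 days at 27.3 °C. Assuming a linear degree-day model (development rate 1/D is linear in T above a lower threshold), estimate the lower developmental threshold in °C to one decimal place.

Under the model K = D·(T − T_b), so D₁·(T₁ − T_b) = D₂·(T₂ − T_b).
35.9·(16.6 − T_b) = 12.0·(27.3 − T_b)
T_b = (35.9·16.6 − 12.0·27.3) / (35.9 − 12.0) = 268.34 / 23.9 = 11.228 °C ≈ 11.2 °C.

11.2 °C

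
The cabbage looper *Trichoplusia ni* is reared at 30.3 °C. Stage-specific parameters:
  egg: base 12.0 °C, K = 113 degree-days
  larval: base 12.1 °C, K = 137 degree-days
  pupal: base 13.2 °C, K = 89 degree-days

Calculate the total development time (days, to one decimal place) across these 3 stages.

egg: 113 / (30.3 − 12.0) = 113 / 18.3 = 6.175 d.
larval: 137 / (30.3 − 12.1) = 137 / 18.2 = 7.527 d.
pupal: 89 / (30.3 − 13.2) = 89 / 17.1 = 5.205 d.
Sum = 18.907 ≈ 18.9 days.

18.9 days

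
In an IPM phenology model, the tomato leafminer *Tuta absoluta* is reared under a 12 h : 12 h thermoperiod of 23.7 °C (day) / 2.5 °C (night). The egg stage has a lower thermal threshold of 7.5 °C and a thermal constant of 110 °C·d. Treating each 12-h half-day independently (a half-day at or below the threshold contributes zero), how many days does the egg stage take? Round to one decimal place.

Day half: max(0, 23.7 − 7.5) × 0.5 = 16.2 × 0.5 = 8.10 DD.
Night half: max(0, 2.5 − 7.5) × 0.5 = 0.0 × 0.5 = 0.00 DD.
Per 24 h: 8.10 DD/day.
Duration = 110 / 8.10 = 13.580 ≈ 13.6 days.

13.6 days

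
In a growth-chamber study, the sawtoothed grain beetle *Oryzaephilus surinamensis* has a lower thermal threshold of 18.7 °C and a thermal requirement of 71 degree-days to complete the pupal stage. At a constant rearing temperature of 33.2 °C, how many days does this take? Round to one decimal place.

Daily accumulation = 33.2 − 18.7 = 14.5 DD/day.
Duration = 71 / 14.5 = 4.897 ≈ 4.9 days.

4.9 days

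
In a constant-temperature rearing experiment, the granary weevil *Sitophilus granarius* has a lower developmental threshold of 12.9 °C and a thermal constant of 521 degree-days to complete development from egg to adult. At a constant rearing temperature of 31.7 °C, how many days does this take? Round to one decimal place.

27.7 days

Daily accumulation = 31.7 − 12.9 = 18.8 DD/day.
Duration = 521 / 18.8 = 27.713 ≈ 27.7 days.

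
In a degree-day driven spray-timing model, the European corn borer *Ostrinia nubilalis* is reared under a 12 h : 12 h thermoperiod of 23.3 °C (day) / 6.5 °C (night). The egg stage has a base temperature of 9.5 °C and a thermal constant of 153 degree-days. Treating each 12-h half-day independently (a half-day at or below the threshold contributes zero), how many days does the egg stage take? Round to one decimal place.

22.2 days

Day half: max(0, 23.3 − 9.5) × 0.5 = 13.8 × 0.5 = 6.90 DD.
Night half: max(0, 6.5 − 9.5) × 0.5 = 0.0 × 0.5 = 0.00 DD.
Per 24 h: 6.90 DD/day.
Duration = 153 / 6.90 = 22.174 ≈ 22.2 days.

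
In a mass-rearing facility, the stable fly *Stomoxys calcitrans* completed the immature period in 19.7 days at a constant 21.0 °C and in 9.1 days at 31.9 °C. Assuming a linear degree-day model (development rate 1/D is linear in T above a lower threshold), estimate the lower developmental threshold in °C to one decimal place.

Linear rate model ⇒ the product D·(T − T_b) is constant across temperatures.
19.7·(21.0 − T_b) = 9.1·(31.9 − T_b)
T_b = (19.7·21.0 − 9.1·31.9) / (19.7 − 9.1) = 123.41 / 10.6 = 11.642 °C ≈ 11.6 °C.

11.6 °C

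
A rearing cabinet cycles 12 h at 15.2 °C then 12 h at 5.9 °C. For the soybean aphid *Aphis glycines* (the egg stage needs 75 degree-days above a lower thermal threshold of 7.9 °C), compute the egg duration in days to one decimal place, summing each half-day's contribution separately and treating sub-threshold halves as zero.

20.5 days

Day half: max(0, 15.2 − 7.9) × 0.5 = 7.3 × 0.5 = 3.65 DD.
Night half: max(0, 5.9 − 7.9) × 0.5 = 0.0 × 0.5 = 0.00 DD.
Per 24 h: 3.65 DD/day.
Duration = 75 / 3.65 = 20.548 ≈ 20.5 days.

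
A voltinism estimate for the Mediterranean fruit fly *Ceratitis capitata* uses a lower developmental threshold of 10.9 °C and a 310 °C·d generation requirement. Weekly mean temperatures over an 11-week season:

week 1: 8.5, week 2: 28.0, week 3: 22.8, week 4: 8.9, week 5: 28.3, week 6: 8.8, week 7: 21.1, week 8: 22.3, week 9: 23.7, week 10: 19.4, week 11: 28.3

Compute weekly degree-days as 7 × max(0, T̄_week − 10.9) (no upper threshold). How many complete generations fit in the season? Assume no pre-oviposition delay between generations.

Weekly DD (7 × max(0, T̄ − 10.9)): 0.0, 119.7, 83.3, 0.0, 121.8, 0.0, 71.4, 79.8, 89.6, 59.5, 121.8.
Season total = 746.9 DD.
Complete generations = ⌊746.9 / 310⌋ = 2.

2 generations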